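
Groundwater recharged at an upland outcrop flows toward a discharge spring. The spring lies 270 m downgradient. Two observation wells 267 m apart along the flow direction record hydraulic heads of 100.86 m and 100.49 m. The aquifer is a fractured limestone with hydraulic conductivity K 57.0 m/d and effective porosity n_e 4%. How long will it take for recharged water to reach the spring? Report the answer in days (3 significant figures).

137 days

Hydraulic gradient i = (100.86 − 100.49) / 267 = 0.37 / 267 = 0.001386
q = Ki = 57.0 × 0.001386 = 0.07899 m/d
v = Ki/n = 57.0·0.001386/0.04 = 1.975 m/d
t = L / v = 270 / 1.975 = 136.7 d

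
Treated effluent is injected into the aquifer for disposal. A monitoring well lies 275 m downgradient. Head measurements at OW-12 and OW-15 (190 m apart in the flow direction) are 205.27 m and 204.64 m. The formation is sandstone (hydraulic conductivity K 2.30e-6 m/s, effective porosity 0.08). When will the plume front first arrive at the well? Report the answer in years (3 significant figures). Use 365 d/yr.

91.5 years

Hydraulic gradient i = (205.27 − 204.64) / 190 = 0.63 / 190 = 0.003316
K = 2.30e-6 m/s × 86400 s/d = 0.1987 m/d
q = Ki = 0.1987 × 0.003316 = 6.589e-4 m/d
Average linear velocity = 6.589e-4 / 0.08 = 0.008236 m/d
t = L / v = 275 / 0.008236 = 33390 d
   = 33390 / 365 = 91.5 yr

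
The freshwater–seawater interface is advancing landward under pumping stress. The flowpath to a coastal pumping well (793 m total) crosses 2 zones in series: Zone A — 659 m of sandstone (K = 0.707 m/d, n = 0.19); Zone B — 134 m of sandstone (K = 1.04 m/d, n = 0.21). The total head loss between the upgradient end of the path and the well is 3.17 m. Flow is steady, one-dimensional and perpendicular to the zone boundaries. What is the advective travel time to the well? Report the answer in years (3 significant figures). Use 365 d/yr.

Continuity: the same q passes through each zone, so ΔH = q·Σ(L_j/K_j) — the zones act as resistances in series.
Σ(L/K) = 659/0.707 + 134/1.04 = 932.1 + 128.8 = 1061 d
q = ΔH / Σ(L/K) = 3.17 / 1061 = 0.002988 m/d (same in every zone)
Zone A: v = q/n = 0.002988/0.19 = 0.01573 m/d → t_A = 659/0.01573 = 41910 d
Zone B: v = q/n = 0.002988/0.21 = 0.01423 m/d → t_B = 134/0.01423 = 9418 d
Total t = 41910 + 9418 = 51320 d
   = 51320 / 365 = 141 yr

141 years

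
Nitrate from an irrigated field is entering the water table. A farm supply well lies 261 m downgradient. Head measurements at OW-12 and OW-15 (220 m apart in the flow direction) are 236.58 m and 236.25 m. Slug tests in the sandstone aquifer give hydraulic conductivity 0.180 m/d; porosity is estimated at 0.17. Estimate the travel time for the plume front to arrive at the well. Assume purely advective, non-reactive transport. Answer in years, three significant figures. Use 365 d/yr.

450 years

Hydraulic gradient i = (236.58 − 236.25) / 220 = 0.33 / 220 = 0.001500
q = Ki = 0.180 × 0.001500 = 2.700e-4 m/d
Average linear velocity = 2.700e-4 / 0.17 = 0.001588 m/d
t = L / v = 261 / 0.001588 = 164300 d
   = 164300 / 365 = 450 yr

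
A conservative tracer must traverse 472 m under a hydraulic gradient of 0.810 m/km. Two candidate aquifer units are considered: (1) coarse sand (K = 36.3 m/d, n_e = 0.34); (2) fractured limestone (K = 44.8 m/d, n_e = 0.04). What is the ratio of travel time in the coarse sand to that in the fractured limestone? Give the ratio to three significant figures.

Unit 1 (coarse sand): v = 36.3×8.1e-4/0.34 = 0.08648 m/d, t = 472/0.08648 = 5458 d
Unit 2 (fractured limestone): v = 44.8×8.1e-4/0.04 = 0.9072 m/d, t = 472/0.9072 = 520.3 d
t(coarse sand) / t(fractured limestone) = 5458/520.3 = 10.5

10.5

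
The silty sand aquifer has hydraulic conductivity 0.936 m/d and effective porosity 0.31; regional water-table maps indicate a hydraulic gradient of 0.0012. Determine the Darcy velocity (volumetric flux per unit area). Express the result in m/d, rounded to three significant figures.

Darcy flux q = K·i = 0.936 × 0.0012 = 0.001123 m/d

0.00112 m/d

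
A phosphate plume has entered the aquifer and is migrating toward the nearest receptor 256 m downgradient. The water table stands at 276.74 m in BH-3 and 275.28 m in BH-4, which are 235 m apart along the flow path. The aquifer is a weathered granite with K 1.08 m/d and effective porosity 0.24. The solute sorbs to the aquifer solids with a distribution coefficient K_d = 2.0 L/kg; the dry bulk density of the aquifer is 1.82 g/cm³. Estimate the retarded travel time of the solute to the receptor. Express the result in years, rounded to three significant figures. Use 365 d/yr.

Hydraulic gradient i = (276.74 − 275.28) / 235 = 1.46 / 235 = 0.006213
Darcy flux q = K·i = 1.08 × 0.006213 = 0.006710 m/d
Seepage velocity v = q / n = 0.006710 / 0.24 = 0.02796 m/d
Retardation R = 1 + ρ_b·K_d/n = 1 + 1.82×2.0/0.24 = 16.17
Contaminant velocity v_c = v/R = 0.02796/16.17 = 0.001729 m/d
t = L/v_c = 256/0.001729 = 148000 d
   = 148000/365 = 406 yr

406 years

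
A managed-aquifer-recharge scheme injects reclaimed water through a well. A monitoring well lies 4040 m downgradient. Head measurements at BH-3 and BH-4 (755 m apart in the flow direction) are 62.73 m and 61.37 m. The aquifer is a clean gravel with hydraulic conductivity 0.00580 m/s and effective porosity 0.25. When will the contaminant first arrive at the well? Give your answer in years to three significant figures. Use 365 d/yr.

Hydraulic gradient i = (62.73 − 61.37) / 755 = 1.36 / 755 = 0.001801
K = 0.00580 m/s × 86400 s/d = 501.1 m/d
Darcy flux q = K·i = 501.1 × 0.001801 = 0.9027 m/d
v = Ki/n = 501.1·0.001801/0.25 = 3.611 m/d
t = L / v = 4040 / 3.611 = 1119 d
   = 1119 / 365 = 3.07 yr

3.07 years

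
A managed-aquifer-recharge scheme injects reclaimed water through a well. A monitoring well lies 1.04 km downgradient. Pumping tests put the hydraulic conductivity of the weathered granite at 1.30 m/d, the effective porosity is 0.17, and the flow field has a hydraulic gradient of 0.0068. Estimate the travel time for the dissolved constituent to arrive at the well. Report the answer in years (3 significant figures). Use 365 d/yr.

q = Ki = 1.30 × 0.0068 = 0.008840 m/d
Average linear velocity = 0.008840 / 0.17 = 0.05200 m/d
L = 1.04 km = 1040 m
t = L / v = 1040 / 0.05200 = 20000 d
   = 20000 / 365 = 54.8 yr

54.8 years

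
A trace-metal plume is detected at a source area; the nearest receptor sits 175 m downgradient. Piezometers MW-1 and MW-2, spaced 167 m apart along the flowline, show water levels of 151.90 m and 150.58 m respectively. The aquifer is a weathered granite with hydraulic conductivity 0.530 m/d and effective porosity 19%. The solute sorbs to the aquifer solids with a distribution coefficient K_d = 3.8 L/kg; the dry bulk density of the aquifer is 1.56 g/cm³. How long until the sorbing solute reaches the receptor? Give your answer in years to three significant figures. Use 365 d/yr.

Hydraulic gradient i = (151.90 − 150.58) / 167 = 1.32 / 167 = 0.007904
Specific discharge q = 0.530 × 0.007904 = 0.004189 m/d
v = Ki/n = 0.530·0.007904/0.19 = 0.02205 m/d
Retardation R = 1 + ρ_b·K_d/n = 1 + 1.56×3.8/0.19 = 32.20
Contaminant velocity v_c = v/R = 0.02205/32.20 = 6.847e-4 m/d
t = L/v_c = 175/6.847e-4 = 255600 d
   = 255600/365 = 700 yr

700 years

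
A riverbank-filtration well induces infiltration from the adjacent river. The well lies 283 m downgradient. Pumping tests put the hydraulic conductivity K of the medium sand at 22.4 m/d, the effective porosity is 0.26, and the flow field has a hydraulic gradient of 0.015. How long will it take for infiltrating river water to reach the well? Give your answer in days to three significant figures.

219 days

Darcy flux q = K·i = 22.4 × 0.015 = 0.3360 m/d
Average linear velocity = 0.3360 / 0.26 = 1.292 m/d
t = L / v = 283 / 1.292 = 219.0 d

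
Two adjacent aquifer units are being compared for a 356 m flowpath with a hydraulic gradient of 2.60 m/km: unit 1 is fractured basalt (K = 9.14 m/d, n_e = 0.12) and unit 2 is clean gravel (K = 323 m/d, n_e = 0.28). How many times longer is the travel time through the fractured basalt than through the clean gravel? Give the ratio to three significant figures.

15.1

Unit 1 (fractured basalt): v = 9.14×0.0026/0.12 = 0.1980 m/d, t = 356/0.1980 = 1798 d
Unit 2 (clean gravel): v = 323×0.0026/0.28 = 2.999 m/d, t = 356/2.999 = 118.7 d
t(fractured basalt) / t(clean gravel) = 1798/118.7 = 15.1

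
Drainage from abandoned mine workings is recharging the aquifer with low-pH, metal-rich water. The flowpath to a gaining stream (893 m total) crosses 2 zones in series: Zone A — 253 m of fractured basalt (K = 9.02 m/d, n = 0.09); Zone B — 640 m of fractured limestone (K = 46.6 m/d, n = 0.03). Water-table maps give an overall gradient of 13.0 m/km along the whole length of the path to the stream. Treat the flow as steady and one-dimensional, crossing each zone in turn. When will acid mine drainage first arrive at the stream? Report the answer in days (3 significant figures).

151 days

Continuity: the same q passes through each zone, so ΔH = q·Σ(L_j/K_j) — the zones act as resistances in series.
Σ(L/K) = 253/9.02 + 640/46.6 = 28.05 + 13.73 = 41.78 d
K_eq = L_total / Σ(L/K) = 893 / 41.78 = 21.37 m/d
q = K_eq · i = 21.37 × 0.013 = 0.2778 m/d (same in every zone)
Zone A: v = q/n = 0.2778/0.09 = 3.087 m/d → t_A = 253/3.087 = 81.95 d
Zone B: v = q/n = 0.2778/0.03 = 9.261 m/d → t_B = 640/9.261 = 69.10 d
Total t = 81.95 + 69.10 = 151.1 d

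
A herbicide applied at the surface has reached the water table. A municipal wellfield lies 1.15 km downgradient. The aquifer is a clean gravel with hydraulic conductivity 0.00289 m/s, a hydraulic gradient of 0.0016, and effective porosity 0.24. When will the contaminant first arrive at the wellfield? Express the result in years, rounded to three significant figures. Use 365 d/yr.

1.89 years

K = 0.00289 m/s × 86400 s/d = 249.7 m/d
Darcy flux q = K·i = 249.7 × 0.0016 = 0.3995 m/d
Seepage velocity v = q / n = 0.3995 / 0.24 = 1.665 m/d
L = 1.15 km = 1150 m
t = L / v = 1150 / 1.665 = 690.8 d
   = 690.8 / 365 = 1.89 yr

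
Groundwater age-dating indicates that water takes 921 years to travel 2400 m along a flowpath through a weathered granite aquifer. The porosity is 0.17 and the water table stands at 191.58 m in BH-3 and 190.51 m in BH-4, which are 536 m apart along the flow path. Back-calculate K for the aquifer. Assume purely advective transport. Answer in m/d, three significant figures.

0.608 m/d

Hydraulic gradient i = (191.58 − 190.51) / 536 = 1.07 / 536 = 0.001996
t = 921 years = 336200 d
v = L / t = 2400 / 336200 = 0.007139 m/d
K = v · n / i = 0.007139 × 0.17 / 0.001996 = 0.608 m/d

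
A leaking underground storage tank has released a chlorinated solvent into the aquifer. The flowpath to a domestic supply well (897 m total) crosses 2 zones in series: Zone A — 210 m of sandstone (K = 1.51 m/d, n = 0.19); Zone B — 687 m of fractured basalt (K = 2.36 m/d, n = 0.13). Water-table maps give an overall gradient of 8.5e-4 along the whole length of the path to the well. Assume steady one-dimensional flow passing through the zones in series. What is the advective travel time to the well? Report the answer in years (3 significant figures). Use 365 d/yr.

For zones in series the flux q is common to all zones; the equivalent conductivity is the harmonic (thickness-weighted) mean, K_eq = L_total / Σ(L_j/K_j).
Σ(L/K) = 210/1.51 + 687/2.36 = 139.1 + 291.1 = 430.2 d
K_eq = L_total / Σ(L/K) = 897 / 430.2 = 2.085 m/d
q = K_eq · i = 2.085 × 8.5e-4 = 0.001772 m/d (same in every zone)
Zone A: v = q/n = 0.001772/0.19 = 0.009329 m/d → t_A = 210/0.009329 = 22510 d
Zone B: v = q/n = 0.001772/0.13 = 0.01363 m/d → t_B = 687/0.01363 = 50390 d
Total t = 22510 + 50390 = 72900 d
   = 72900 / 365 = 200 yr

200 years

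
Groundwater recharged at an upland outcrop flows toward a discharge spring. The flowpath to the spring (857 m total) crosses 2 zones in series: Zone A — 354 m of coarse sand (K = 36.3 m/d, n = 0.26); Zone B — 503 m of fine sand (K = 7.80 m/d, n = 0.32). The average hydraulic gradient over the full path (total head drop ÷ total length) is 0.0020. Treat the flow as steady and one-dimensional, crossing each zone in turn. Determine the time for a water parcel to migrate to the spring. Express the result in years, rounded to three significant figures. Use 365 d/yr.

For zones in series the flux q is common to all zones; the equivalent conductivity is the harmonic (thickness-weighted) mean, K_eq = L_total / Σ(L_j/K_j).
Σ(L/K) = 354/36.3 + 503/7.80 = 9.752 + 64.49 = 74.24 d
K_eq = L_total / Σ(L/K) = 857 / 74.24 = 11.54 m/d
q = K_eq · i = 11.54 × 0.0020 = 0.02309 m/d (same in every zone)
Zone A: v = q/n = 0.02309/0.26 = 0.08880 m/d → t_A = 354/0.08880 = 3987 d
Zone B: v = q/n = 0.02309/0.32 = 0.07215 m/d → t_B = 503/0.07215 = 6972 d
Total t = 3987 + 6972 = 10960 d
   = 10960 / 365 = 30.0 yr

30.0 years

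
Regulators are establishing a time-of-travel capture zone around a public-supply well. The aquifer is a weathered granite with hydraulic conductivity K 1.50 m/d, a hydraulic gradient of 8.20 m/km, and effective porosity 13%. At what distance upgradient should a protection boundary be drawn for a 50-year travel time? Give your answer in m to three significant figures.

Darcy flux q = K·i = 1.50 × 0.0082 = 0.01230 m/d
v_s = q/n_e = 0.01230/0.13 = 0.09462 m/d
T = 50 yr × 365 = 18250 d
L = v × T = 0.09462 × 18250 = 1727 m

1730 m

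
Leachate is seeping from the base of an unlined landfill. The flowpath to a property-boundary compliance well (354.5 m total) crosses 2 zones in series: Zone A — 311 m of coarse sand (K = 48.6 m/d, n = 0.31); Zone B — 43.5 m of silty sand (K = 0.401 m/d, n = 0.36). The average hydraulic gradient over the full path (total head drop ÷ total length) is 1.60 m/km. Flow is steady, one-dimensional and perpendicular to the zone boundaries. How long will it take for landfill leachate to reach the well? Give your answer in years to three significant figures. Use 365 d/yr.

Steady 1-D flow in series ⇒ the Darcy flux q is identical in every zone and the zone head losses add (resistances L/K in series).
Σ(L/K) = 311/48.6 + 43.5/0.401 = 6.399 + 108.5 = 114.9 d
K_eq = L_total / Σ(L/K) = 354.5 / 114.9 = 3.086 m/d
q = K_eq · i = 3.086 × 0.0016 = 0.004937 m/d (same in every zone)
Zone A: v = q/n = 0.004937/0.31 = 0.01593 m/d → t_A = 311/0.01593 = 19530 d
Zone B: v = q/n = 0.004937/0.36 = 0.01372 m/d → t_B = 43.5/0.01372 = 3172 d
Total t = 19530 + 3172 = 22700 d
   = 22700 / 365 = 62.2 yr

62.2 years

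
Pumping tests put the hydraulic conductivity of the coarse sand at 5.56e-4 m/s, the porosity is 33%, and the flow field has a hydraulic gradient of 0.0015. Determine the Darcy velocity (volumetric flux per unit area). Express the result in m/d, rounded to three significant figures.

0.0721 m/d

K = 5.56e-4 m/s × 86400 s/d = 48.04 m/d
Specific discharge q = 48.04 × 0.0015 = 0.07206 m/d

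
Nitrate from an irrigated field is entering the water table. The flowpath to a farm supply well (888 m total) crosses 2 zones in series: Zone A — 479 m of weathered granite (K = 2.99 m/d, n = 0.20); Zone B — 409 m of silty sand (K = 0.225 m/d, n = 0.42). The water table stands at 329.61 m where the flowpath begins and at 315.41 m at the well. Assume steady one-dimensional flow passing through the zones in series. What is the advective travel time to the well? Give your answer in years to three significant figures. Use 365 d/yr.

Total head drop ΔH = 329.61 − 315.41 = 14.20 m
Steady 1-D flow in series ⇒ the Darcy flux q is identical in every zone and the zone head losses add (resistances L/K in series).
Σ(L/K) = 479/2.99 + 409/0.225 = 160.2 + 1818 = 1978 d
q = ΔH / Σ(L/K) = 14.20 / 1978 = 0.007179 m/d (same in every zone)
Zone A: v = q/n = 0.007179/0.20 = 0.03590 m/d → t_A = 479/0.03590 = 13340 d
Zone B: v = q/n = 0.007179/0.42 = 0.01709 m/d → t_B = 409/0.01709 = 23930 d
Total t = 13340 + 23930 = 37270 d
   = 37270 / 365 = 102 yr

102 years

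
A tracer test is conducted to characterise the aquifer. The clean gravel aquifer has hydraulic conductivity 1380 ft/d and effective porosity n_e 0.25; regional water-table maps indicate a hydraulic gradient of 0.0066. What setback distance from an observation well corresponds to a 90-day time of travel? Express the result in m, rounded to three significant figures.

999 m

K = 1380 ft/d × 0.3048 = 420.6 m/d
Specific discharge q = 420.6 × 0.0066 = 2.776 m/d
Seepage velocity v = q / n = 2.776 / 0.25 = 11.10 m/d
L = v × T = 11.10 × 90 = 999.4 m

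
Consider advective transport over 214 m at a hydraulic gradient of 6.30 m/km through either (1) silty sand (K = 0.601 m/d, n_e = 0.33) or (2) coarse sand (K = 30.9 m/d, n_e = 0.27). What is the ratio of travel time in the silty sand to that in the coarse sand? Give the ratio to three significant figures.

Unit 1 (silty sand): v = 0.601×0.0063/0.33 = 0.01147 m/d, t = 214/0.01147 = 18650 d
Unit 2 (coarse sand): v = 30.9×0.0063/0.27 = 0.7210 m/d, t = 214/0.7210 = 296.8 d
t(silty sand) / t(coarse sand) = 18650/296.8 = 62.8

62.8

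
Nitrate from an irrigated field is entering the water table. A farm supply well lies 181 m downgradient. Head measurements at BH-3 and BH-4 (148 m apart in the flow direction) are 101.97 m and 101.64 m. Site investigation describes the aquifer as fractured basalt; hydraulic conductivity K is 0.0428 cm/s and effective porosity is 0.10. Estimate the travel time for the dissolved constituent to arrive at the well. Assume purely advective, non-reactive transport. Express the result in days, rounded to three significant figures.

220 days

Hydraulic gradient i = (101.97 − 101.64) / 148 = 0.33 / 148 = 0.002230
K = 0.0428 cm/s × 864 = 36.98 m/d
Specific discharge q = 36.98 × 0.002230 = 0.08245 m/d
v = Ki/n = 36.98·0.002230/0.10 = 0.8245 m/d
t = L / v = 181 / 0.8245 = 219.5 d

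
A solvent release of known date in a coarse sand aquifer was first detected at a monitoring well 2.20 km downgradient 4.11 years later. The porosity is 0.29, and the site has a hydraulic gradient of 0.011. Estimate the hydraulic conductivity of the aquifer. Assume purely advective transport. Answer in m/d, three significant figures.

38.7 m/d

t = 4.11 years = 1500 d
L = 2.20 km = 2200 m
v = L / t = 2200 / 1500 = 1.467 m/d
K = v · n / i = 1.467 × 0.29 / 0.011 = 38.7 m/d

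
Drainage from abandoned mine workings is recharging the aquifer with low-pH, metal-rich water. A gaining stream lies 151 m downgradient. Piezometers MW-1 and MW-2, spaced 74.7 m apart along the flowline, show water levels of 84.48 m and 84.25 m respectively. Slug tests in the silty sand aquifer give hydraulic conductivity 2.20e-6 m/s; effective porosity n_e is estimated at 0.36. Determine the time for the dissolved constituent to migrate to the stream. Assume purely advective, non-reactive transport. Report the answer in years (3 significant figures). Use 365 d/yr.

Hydraulic gradient i = (84.48 − 84.25) / 74.7 = 0.23 / 74.7 = 0.003079
K = 2.20e-6 m/s × 86400 s/d = 0.1901 m/d
Darcy flux q = K·i = 0.1901 × 0.003079 = 5.853e-4 m/d
v = Ki/n = 0.1901·0.003079/0.36 = 0.001626 m/d
t = L / v = 151 / 0.001626 = 92880 d
   = 92880 / 365 = 254 yr

254 years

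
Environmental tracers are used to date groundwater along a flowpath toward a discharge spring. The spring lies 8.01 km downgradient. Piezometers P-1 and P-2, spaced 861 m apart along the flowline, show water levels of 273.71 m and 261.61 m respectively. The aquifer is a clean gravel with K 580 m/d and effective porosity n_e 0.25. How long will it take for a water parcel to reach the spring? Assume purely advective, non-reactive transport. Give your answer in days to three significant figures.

Hydraulic gradient i = (273.71 − 261.61) / 861 = 12.10 / 861 = 0.01405
q = Ki = 580 × 0.01405 = 8.151 m/d
v_s = q/n_e = 8.151/0.25 = 32.60 m/d
L = 8.01 km = 8010 m
t = L / v = 8010 / 32.60 = 245.7 d

246 days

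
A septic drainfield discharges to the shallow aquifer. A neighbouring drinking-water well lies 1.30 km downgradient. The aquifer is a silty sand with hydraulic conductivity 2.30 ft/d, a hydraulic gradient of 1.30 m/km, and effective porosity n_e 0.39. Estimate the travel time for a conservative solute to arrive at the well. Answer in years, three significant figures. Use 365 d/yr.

1520 years

K = 2.30 ft/d × 0.3048 = 0.7010 m/d
Specific discharge q = 0.7010 × 0.0013 = 9.114e-4 m/d
v = Ki/n = 0.7010·0.0013/0.39 = 0.002337 m/d
L = 1.30 km = 1300 m
t = L / v = 1300 / 0.002337 = 556300 d
   = 556300 / 365 = 1520 yr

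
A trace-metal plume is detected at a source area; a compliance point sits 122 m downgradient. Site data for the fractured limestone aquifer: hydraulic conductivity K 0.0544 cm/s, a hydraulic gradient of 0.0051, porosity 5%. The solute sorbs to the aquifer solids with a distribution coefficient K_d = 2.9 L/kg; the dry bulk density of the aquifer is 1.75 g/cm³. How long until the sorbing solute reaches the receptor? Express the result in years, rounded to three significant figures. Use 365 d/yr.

K = 0.0544 cm/s × 864 = 47.00 m/d
Darcy flux q = K·i = 47.00 × 0.0051 = 0.2397 m/d
v = Ki/n = 47.00·0.0051/0.05 = 4.794 m/d
Retardation R = 1 + ρ_b·K_d/n = 1 + 1.75×2.9/0.05 = 102.5
Contaminant velocity v_c = v/R = 4.794/102.5 = 0.04677 m/d
t = L/v_c = 122/0.04677 = 2608 d
   = 2608/365 = 7.15 yr

7.15 years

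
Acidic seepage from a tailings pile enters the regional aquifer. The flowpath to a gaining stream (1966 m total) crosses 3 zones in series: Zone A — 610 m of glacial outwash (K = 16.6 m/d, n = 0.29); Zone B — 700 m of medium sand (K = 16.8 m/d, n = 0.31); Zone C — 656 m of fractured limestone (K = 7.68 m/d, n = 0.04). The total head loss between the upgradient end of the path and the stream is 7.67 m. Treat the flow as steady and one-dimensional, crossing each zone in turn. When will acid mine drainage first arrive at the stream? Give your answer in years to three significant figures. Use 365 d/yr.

Continuity: the same q passes through each zone, so ΔH = q·Σ(L_j/K_j) — the zones act as resistances in series.
Σ(L/K) = 610/16.6 + 700/16.8 + 656/7.68 = 36.75 + 41.67 + 85.42 = 163.8 d
q = ΔH / Σ(L/K) = 7.67 / 163.8 = 0.04682 m/d (same in every zone)
Zone A: v = q/n = 0.04682/0.29 = 0.1614 m/d → t_A = 610/0.1614 = 3779 d
Zone B: v = q/n = 0.04682/0.31 = 0.1510 m/d → t_B = 700/0.1510 = 4635 d
Zone C: v = q/n = 0.04682/0.04 = 1.170 m/d → t_C = 656/1.170 = 560.5 d
Total t = 3779 + 4635 + 560.5 = 8974 d
   = 8974 / 365 = 24.6 yr

24.6 years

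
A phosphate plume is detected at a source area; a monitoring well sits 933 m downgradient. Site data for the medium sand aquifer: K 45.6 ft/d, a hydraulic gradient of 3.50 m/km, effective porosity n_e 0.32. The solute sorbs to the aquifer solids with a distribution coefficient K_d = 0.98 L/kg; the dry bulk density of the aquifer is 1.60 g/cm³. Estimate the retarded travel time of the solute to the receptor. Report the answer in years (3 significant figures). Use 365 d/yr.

K = 45.6 ft/d × 0.3048 = 13.90 m/d
Specific discharge q = 13.90 × 0.0035 = 0.04865 m/d
v_s = q/n_e = 0.04865/0.32 = 0.1520 m/d
Retardation R = 1 + ρ_b·K_d/n = 1 + 1.60×0.98/0.32 = 5.900
Contaminant velocity v_c = v/R = 0.1520/5.900 = 0.02577 m/d
t = L/v_c = 933/0.02577 = 36210 d
   = 36210/365 = 99.2 yr

99.2 years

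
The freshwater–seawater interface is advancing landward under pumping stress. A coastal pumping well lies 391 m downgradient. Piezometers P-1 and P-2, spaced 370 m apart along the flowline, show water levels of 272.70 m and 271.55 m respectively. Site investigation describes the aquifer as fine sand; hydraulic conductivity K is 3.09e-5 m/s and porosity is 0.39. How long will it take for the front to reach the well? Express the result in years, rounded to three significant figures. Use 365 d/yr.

Hydraulic gradient i = (272.70 − 271.55) / 370 = 1.15 / 370 = 0.003108
K = 3.09e-5 m/s × 86400 s/d = 2.670 m/d
Darcy flux q = K·i = 2.670 × 0.003108 = 0.008298 m/d
Seepage velocity v = q / n = 0.008298 / 0.39 = 0.02128 m/d
t = L / v = 391 / 0.02128 = 18380 d
   = 18380 / 365 = 50.3 yr

50.3 years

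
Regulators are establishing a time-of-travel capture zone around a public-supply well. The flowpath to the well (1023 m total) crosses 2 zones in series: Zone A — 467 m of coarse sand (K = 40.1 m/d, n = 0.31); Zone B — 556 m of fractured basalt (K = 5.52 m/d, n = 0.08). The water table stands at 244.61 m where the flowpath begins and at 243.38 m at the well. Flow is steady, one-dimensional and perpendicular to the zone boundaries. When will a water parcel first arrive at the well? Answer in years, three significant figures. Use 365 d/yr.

Total head drop ΔH = 244.61 − 243.38 = 1.23 m
Continuity: the same q passes through each zone, so ΔH = q·Σ(L_j/K_j) — the zones act as resistances in series.
Σ(L/K) = 467/40.1 + 556/5.52 = 11.65 + 100.7 = 112.4 d
q = ΔH / Σ(L/K) = 1.23 / 112.4 = 0.01095 m/d (same in every zone)
Zone A: v = q/n = 0.01095/0.31 = 0.03531 m/d → t_A = 467/0.03531 = 13230 d
Zone B: v = q/n = 0.01095/0.08 = 0.1368 m/d → t_B = 556/0.1368 = 4064 d
Total t = 13230 + 4064 = 17290 d
   = 17290 / 365 = 47.4 yr

47.4 years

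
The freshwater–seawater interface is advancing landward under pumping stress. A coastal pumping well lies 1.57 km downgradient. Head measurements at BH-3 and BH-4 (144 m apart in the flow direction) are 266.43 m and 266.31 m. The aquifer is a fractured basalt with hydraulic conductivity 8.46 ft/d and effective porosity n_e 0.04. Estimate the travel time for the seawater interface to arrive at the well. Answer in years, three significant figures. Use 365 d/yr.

Hydraulic gradient i = (266.43 − 266.31) / 144 = 0.12 / 144 = 8.333e-4
K = 8.46 ft/d × 0.3048 = 2.579 m/d
Darcy flux q = K·i = 2.579 × 8.333e-4 = 0.002149 m/d
Seepage velocity v = q / n = 0.002149 / 0.04 = 0.05372 m/d
L = 1.57 km = 1570 m
t = L / v = 1570 / 0.05372 = 29230 d
   = 29230 / 365 = 80.1 yr

80.1 years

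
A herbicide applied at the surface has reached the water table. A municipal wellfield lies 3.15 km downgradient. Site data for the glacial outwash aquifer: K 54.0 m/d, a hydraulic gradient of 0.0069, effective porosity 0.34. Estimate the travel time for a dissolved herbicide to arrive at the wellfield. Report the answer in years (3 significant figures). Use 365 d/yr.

Darcy flux q = K·i = 54.0 × 0.0069 = 0.3726 m/d
v_s = q/n_e = 0.3726/0.34 = 1.096 m/d
L = 3.15 km = 3150 m
t = L / v = 3150 / 1.096 = 2874 d
   = 2874 / 365 = 7.88 yr

7.88 years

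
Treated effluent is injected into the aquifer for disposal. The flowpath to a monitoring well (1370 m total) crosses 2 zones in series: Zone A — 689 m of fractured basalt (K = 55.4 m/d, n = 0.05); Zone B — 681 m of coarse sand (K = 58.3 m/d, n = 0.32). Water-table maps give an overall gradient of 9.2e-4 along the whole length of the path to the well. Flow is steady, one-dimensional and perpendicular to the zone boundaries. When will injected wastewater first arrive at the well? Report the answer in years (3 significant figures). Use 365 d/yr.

13.2 years

For zones in series the flux q is common to all zones; the equivalent conductivity is the harmonic (thickness-weighted) mean, K_eq = L_total / Σ(L_j/K_j).
Σ(L/K) = 689/55.4 + 681/58.3 = 12.44 + 11.68 = 24.12 d
K_eq = L_total / Σ(L/K) = 1370 / 24.12 = 56.80 m/d
q = K_eq · i = 56.80 × 9.2e-4 = 0.05226 m/d (same in every zone)
Zone A: v = q/n = 0.05226/0.05 = 1.045 m/d → t_A = 689/1.045 = 659.2 d
Zone B: v = q/n = 0.05226/0.32 = 0.1633 m/d → t_B = 681/0.1633 = 4170 d
Total t = 659.2 + 4170 = 4829 d
   = 4829 / 365 = 13.2 yr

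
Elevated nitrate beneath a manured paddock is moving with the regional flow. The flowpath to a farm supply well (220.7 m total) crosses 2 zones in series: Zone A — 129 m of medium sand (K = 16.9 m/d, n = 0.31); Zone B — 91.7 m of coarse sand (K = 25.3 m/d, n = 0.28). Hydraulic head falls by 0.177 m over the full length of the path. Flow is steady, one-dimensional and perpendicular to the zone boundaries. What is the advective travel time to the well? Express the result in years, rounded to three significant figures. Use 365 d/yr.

Continuity: the same q passes through each zone, so ΔH = q·Σ(L_j/K_j) — the zones act as resistances in series.
Σ(L/K) = 129/16.9 + 91.7/25.3 = 7.633 + 3.625 = 11.26 d
q = ΔH / Σ(L/K) = 0.177 / 11.26 = 0.01572 m/d (same in every zone)
Zone A: v = q/n = 0.01572/0.31 = 0.05072 m/d → t_A = 129/0.05072 = 2543 d
Zone B: v = q/n = 0.01572/0.28 = 0.05615 m/d → t_B = 91.7/0.05615 = 1633 d
Total t = 2543 + 1633 = 4177 d
   = 4177 / 365 = 11.4 yr

11.4 years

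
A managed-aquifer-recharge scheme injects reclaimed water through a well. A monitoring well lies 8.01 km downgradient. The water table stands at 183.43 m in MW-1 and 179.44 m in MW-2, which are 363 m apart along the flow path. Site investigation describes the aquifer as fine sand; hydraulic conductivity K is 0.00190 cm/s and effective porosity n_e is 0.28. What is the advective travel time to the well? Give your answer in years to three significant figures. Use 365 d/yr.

341 years

Hydraulic gradient i = (183.43 − 179.44) / 363 = 3.99 / 363 = 0.01099
K = 0.00190 cm/s × 864 = 1.642 m/d
Specific discharge q = 1.642 × 0.01099 = 0.01804 m/d
v_s = q/n_e = 0.01804/0.28 = 0.06444 m/d
L = 8.01 km = 8010 m
t = L / v = 8010 / 0.06444 = 124300 d
   = 124300 / 365 = 341 yr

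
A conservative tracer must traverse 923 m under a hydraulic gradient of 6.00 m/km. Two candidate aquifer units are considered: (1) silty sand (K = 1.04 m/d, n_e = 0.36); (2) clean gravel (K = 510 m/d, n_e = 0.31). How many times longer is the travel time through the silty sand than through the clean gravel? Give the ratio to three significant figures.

Unit 1 (silty sand): v = 1.04×0.0060/0.36 = 0.01733 m/d, t = 923/0.01733 = 53250 d
Unit 2 (clean gravel): v = 510×0.0060/0.31 = 9.871 m/d, t = 923/9.871 = 93.51 d
t(silty sand) / t(clean gravel) = 53250/93.51 = 569

569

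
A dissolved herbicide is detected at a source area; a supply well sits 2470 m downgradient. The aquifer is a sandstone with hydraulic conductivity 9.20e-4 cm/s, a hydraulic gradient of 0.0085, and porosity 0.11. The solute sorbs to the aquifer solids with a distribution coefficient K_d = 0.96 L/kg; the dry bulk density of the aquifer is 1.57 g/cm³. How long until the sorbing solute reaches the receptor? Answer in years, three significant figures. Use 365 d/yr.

1620 years

K = 9.20e-4 cm/s × 864 = 0.7949 m/d
q = Ki = 0.7949 × 0.0085 = 0.006756 m/d
Seepage velocity v = q / n = 0.006756 / 0.11 = 0.06142 m/d
Retardation R = 1 + ρ_b·K_d/n = 1 + 1.57×0.96/0.11 = 14.70
Contaminant velocity v_c = v/R = 0.06142/14.70 = 0.004178 m/d
t = L/v_c = 2470/0.004178 = 591200 d
   = 591200/365 = 1620 yr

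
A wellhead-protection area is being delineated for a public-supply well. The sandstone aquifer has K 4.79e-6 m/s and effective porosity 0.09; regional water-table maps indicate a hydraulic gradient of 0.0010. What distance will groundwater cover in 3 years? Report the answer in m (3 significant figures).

K = 4.79e-6 m/s × 86400 s/d = 0.4139 m/d
q = Ki = 0.4139 × 0.0010 = 4.139e-4 m/d
Seepage velocity v = q / n = 4.139e-4 / 0.09 = 0.004598 m/d
T = 3 yr × 365 = 1095 d
L = v × T = 0.004598 × 1095 = 5.035 m

5.04 m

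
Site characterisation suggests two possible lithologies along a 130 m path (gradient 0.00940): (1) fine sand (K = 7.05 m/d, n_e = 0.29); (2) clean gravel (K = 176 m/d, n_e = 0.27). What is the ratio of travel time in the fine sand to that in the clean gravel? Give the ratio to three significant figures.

26.8

Unit 1 (fine sand): v = 7.05×0.0094/0.29 = 0.2285 m/d, t = 130/0.2285 = 568.9 d
Unit 2 (clean gravel): v = 176×0.0094/0.27 = 6.127 m/d, t = 130/6.127 = 21.22 d
t(fine sand) / t(clean gravel) = 568.9/21.22 = 26.8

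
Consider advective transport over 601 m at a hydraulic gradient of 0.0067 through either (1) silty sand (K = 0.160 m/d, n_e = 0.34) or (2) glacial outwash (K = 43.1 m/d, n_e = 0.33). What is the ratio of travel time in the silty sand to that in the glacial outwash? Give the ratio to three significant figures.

Unit 1 (silty sand): v = 0.160×0.0067/0.34 = 0.003153 m/d, t = 601/0.003153 = 190600 d
Unit 2 (glacial outwash): v = 43.1×0.0067/0.33 = 0.8751 m/d, t = 601/0.8751 = 686.8 d
t(silty sand) / t(glacial outwash) = 190600/686.8 = 278

278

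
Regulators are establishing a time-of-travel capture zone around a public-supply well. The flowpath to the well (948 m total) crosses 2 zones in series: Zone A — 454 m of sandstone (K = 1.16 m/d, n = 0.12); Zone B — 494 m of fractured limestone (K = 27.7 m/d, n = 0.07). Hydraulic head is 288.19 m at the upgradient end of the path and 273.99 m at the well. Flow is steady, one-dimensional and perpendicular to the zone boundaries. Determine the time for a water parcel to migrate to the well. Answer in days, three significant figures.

Total head drop ΔH = 288.19 − 273.99 = 14.20 m
Continuity: the same q passes through each zone, so ΔH = q·Σ(L_j/K_j) — the zones act as resistances in series.
Σ(L/K) = 454/1.16 + 494/27.7 = 391.4 + 17.83 = 409.2 d
q = ΔH / Σ(L/K) = 14.20 / 409.2 = 0.03470 m/d (same in every zone)
Zone A: v = q/n = 0.03470/0.12 = 0.2892 m/d → t_A = 454/0.2892 = 1570 d
Zone B: v = q/n = 0.03470/0.07 = 0.4957 m/d → t_B = 494/0.4957 = 996.5 d
Total t = 1570 + 996.5 = 2567 d

2570 days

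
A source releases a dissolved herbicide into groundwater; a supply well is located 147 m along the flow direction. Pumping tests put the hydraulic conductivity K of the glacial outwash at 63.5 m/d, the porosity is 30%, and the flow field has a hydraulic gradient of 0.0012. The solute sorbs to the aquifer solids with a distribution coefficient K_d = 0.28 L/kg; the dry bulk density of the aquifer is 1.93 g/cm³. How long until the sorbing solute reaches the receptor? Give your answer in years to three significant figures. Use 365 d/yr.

Specific discharge q = 63.5 × 0.0012 = 0.07620 m/d
v_s = q/n_e = 0.07620/0.30 = 0.2540 m/d
Retardation R = 1 + ρ_b·K_d/n = 1 + 1.93×0.28/0.30 = 2.801
Contaminant velocity v_c = v/R = 0.2540/2.801 = 0.09067 m/d
t = L/v_c = 147/0.09067 = 1621 d
   = 1621/365 = 4.44 yr

4.44 years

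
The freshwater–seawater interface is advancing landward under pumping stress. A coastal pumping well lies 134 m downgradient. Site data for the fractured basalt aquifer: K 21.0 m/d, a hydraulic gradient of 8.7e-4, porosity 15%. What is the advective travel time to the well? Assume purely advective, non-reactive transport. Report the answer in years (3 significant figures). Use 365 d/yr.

3.01 years

Specific discharge q = 21.0 × 8.7e-4 = 0.01827 m/d
v = Ki/n = 21.0·8.7e-4/0.15 = 0.1218 m/d
t = L / v = 134 / 0.1218 = 1100 d
   = 1100 / 365 = 3.01 yr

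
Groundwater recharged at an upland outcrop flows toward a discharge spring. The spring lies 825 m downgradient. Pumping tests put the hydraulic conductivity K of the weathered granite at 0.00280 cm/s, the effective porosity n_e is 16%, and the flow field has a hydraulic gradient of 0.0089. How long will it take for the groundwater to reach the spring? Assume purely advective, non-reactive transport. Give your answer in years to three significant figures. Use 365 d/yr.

16.8 years

K = 0.00280 cm/s × 864 = 2.419 m/d
Darcy flux q = K·i = 2.419 × 0.0089 = 0.02153 m/d
v = Ki/n = 2.419·0.0089/0.16 = 0.1346 m/d
t = L / v = 825 / 0.1346 = 6131 d
   = 6131 / 365 = 16.8 yr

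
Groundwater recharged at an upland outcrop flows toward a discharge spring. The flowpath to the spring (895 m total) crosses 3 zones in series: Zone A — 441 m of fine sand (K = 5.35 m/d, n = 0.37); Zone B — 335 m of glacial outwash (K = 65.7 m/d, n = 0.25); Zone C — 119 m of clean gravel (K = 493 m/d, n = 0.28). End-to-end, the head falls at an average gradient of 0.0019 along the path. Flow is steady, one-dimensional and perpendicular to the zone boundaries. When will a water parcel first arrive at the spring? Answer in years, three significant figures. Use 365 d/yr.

Continuity: the same q passes through each zone, so ΔH = q·Σ(L_j/K_j) — the zones act as resistances in series.
Σ(L/K) = 441/5.35 + 335/65.7 + 119/493 = 82.43 + 5.099 + 0.2414 = 87.77 d
K_eq = L_total / Σ(L/K) = 895 / 87.77 = 10.20 m/d
q = K_eq · i = 10.20 × 0.0019 = 0.01937 m/d (same in every zone)
Zone A: v = q/n = 0.01937/0.37 = 0.05236 m/d → t_A = 441/0.05236 = 8422 d
Zone B: v = q/n = 0.01937/0.25 = 0.07750 m/d → t_B = 335/0.07750 = 4323 d
Zone C: v = q/n = 0.01937/0.28 = 0.06919 m/d → t_C = 119/0.06919 = 1720 d
Total t = 8422 + 4323 + 1720 = 14460 d
   = 14460 / 365 = 39.6 yr

39.6 years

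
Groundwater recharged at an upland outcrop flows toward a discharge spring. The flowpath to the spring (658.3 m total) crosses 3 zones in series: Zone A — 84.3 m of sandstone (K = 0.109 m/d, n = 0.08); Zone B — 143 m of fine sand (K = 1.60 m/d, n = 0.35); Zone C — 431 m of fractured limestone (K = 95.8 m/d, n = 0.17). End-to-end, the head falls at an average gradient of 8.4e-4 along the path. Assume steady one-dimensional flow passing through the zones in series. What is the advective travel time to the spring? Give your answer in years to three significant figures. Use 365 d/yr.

For zones in series the flux q is common to all zones; the equivalent conductivity is the harmonic (thickness-weighted) mean, K_eq = L_total / Σ(L_j/K_j).
Σ(L/K) = 84.3/0.109 + 143/1.60 + 431/95.8 = 773.4 + 89.38 + 4.499 = 867.3 d
K_eq = L_total / Σ(L/K) = 658.3 / 867.3 = 0.7590 m/d
q = K_eq · i = 0.7590 × 8.4e-4 = 6.376e-4 m/d (same in every zone)
Zone A: v = q/n = 6.376e-4/0.08 = 0.007970 m/d → t_A = 84.3/0.007970 = 10580 d
Zone B: v = q/n = 6.376e-4/0.35 = 0.001822 m/d → t_B = 143/0.001822 = 78500 d
Zone C: v = q/n = 6.376e-4/0.17 = 0.003751 m/d → t_C = 431/0.003751 = 114900 d
Total t = 10580 + 78500 + 114900 = 204000 d
   = 204000 / 365 = 559 yr

559 years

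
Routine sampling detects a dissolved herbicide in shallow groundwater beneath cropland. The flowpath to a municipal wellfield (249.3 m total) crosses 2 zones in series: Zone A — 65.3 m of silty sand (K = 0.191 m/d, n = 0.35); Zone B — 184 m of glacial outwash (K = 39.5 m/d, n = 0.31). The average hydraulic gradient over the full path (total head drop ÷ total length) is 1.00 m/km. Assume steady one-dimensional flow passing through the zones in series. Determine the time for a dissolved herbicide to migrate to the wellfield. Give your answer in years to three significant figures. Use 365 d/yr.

304 years

Steady 1-D flow in series ⇒ the Darcy flux q is identical in every zone and the zone head losses add (resistances L/K in series).
Σ(L/K) = 65.3/0.191 + 184/39.5 = 341.9 + 4.658 = 346.5 d
K_eq = L_total / Σ(L/K) = 249.3 / 346.5 = 0.7194 m/d
q = K_eq · i = 0.7194 × 0.0010 = 7.194e-4 m/d (same in every zone)
Zone A: v = q/n = 7.194e-4/0.35 = 0.002055 m/d → t_A = 65.3/0.002055 = 31770 d
Zone B: v = q/n = 7.194e-4/0.31 = 0.002321 m/d → t_B = 184/0.002321 = 79290 d
Total t = 31770 + 79290 = 111100 d
   = 111100 / 365 = 304 yr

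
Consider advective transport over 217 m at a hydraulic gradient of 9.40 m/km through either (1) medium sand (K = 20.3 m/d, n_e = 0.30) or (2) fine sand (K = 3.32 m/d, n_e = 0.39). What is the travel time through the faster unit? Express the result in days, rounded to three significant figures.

Unit 1 (medium sand): v = 20.3×0.0094/0.30 = 0.6361 m/d, t = 217/0.6361 = 341.2 d
Unit 2 (fine sand): v = 3.32×0.0094/0.39 = 0.08002 m/d, t = 217/0.08002 = 2712 d
Faster unit: t = 341 d

341 days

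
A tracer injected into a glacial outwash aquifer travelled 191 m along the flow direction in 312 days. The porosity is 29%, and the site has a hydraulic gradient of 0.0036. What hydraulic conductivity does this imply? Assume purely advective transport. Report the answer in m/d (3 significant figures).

v = L / t = 191 / 312 = 0.6122 m/d
K = v · n / i = 0.6122 × 0.29 / 0.0036 = 49.3 m/d

49.3 m/d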